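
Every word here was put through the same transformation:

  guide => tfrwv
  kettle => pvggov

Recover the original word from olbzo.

loyal

Each pair mirrors across the alphabet (g↔t, u↔f, i↔r): positions sum to 25. This is the alphabet-reversal cipher (Atbash): a becomes z, b becomes y, etc.
Decoding olbzo: o↔l, l↔o, b↔y, z↔a, o↔l.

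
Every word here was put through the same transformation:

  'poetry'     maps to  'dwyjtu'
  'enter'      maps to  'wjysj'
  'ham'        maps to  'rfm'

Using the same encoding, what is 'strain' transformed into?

The output letters match the input read backwards, each shifted +5: poetry reversed is yrteop. Read the word backwards and shift each letter +5.
Applying it to strain: reverse → niarts; then shift: n+5=s, i+5=n, a+5=f, r+5=w, t+5=y, s+5=x.

snfwyx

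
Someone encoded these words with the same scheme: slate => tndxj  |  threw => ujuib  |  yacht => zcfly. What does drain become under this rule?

etdms

The shift increases by 1 at each position, starting from +1: 1, 2, 3, ….
For drain: d+1=e, r+2=t, a+3=d, i+4=m, n+5=s.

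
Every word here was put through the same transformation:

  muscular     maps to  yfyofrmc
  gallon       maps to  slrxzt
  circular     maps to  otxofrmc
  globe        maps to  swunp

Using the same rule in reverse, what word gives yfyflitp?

Shifts by position in muscular: pos 0: m→y (+12), pos 1: u→f (+11), pos 2: s→y (+6), pos 3: c→o (+12), pos 4: u→f (+11), pos 5: l→r (+6) — repeating every 3. A repeating key of period 3 is used — shifts +12, +11, +6 over and over.
Decoding yfyflitp: y−12=m, f−11=u, y−6=s, f−12=t, l−11=a, i−6=c, t−12=h, p−11=e.

mustache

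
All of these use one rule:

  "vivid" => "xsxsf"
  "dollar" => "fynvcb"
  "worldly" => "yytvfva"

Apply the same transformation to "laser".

nkuot

Shifts by position in vivid: pos 0: v→x (+2), pos 1: i→s (+10), pos 2: v→x (+2), pos 3: i→s (+10) — repeating every 2. It's a Vigenère-style cipher with numeric key [2,10]: position i shifts by key[i mod 2].
Applying it to laser: l+2=n, a+10=k, s+2=u, e+10=o, r+2=t.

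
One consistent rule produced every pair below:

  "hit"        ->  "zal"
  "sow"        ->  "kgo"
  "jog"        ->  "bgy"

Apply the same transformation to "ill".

add

Compare letters: h→z is +18, i→a is +18, t→l is +18 — a constant shift. Each letter is shifted forward by 18 in the alphabet (a Caesar shift of +18).
On ill: i+18=a, l+18=d, l+18=d.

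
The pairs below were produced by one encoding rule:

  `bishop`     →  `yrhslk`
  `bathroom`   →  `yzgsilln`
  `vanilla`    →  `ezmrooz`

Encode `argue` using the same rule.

zitfv

Each pair mirrors across the alphabet (b↔y, i↔r, s↔h): positions sum to 25. This is the alphabet-reversal cipher (Atbash): a becomes z, b becomes y, etc.
On argue: a↔z, r↔i, g↔t, u↔f, e↔v.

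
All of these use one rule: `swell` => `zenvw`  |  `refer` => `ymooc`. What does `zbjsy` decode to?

Letter i (0-indexed) is shifted by i+7, so successive shifts are 7, 8, 9, ….
Decoding zbjsy: z−7=s, b−8=t, j−9=a, s−10=i, y−11=n.

stain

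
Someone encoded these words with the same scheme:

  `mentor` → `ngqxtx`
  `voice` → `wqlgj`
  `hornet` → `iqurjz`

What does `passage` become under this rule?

In mentor: m→n is +1, e→g is +2, n→q is +3, t→x is +4 — the shift increases by 1 each position. Letter i (0-indexed) is shifted by i+1, so successive shifts are 1, 2, 3, ….
On passage: p+1=q, a+2=c, s+3=v, s+4=w, a+5=f, g+6=m, e+7=l.

qcvwfml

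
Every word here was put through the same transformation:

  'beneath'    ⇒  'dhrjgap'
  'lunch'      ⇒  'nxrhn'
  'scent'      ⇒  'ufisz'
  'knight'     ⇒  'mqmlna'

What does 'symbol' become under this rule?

In beneath: b→d is +2, e→h is +3, n→r is +4, e→j is +5 — the shift increases by 1 each position. Letter i (0-indexed) is shifted by i+2, so successive shifts are 2, 3, 4, ….
For symbol: s+2=u, y+3=b, m+4=q, b+5=g, o+6=u, l+7=s.

ubqgus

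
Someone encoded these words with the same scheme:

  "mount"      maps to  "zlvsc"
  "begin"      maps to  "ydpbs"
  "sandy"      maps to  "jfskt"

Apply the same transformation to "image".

m(12)→z(25) and o(14)→l(11) fit y≡19x+5 (mod 26); the inverse of 19 mod 26 is 11. Each letter's alphabet position (a=0..z=25) is mapped through 19·x+5 mod 26 — an affine cipher.
Applying it to image: i(8)→19·8+5≡1=b; m(12)→19·12+5≡25=z; a(0)→19·0+5≡5=f; g(6)→19·6+5≡15=p; e(4)→19·4+5≡3=d (all mod 26).

bzfpd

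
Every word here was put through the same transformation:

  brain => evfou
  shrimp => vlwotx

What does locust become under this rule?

In brain: b→e is +3, r→v is +4, a→f is +5, i→o is +6 — the shift increases by 1 each position. The shift increases by 1 at each position, starting from +3: 3, 4, 5, ….
For locust: l+3=o, o+4=s, c+5=h, u+6=a, s+7=z, t+8=b.

oshazb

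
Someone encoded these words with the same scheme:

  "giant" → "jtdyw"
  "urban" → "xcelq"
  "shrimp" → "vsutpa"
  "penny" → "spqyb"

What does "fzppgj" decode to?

The shifts repeat in a cycle of length 2: positions 0,1,… shift by +3, +11, then the pattern repeats.
Undoing it on fzppgj: f−3=c, z−11=o, p−3=m, p−11=e, g−3=d, j−11=y.

comedy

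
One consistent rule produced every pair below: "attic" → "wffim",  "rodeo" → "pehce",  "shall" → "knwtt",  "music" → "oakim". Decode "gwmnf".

a(0)→w(22) and t(19)→f(5) fit y≡21x+22 (mod 26); the inverse of 21 mod 26 is 5. Each letter's alphabet position (a=0..z=25) is mapped through 21·x+22 mod 26 — an affine cipher.
Reversing it on gwmnf: g(6)→5·(6−22)≡24=y; w(22)→5·(22−22)≡0=a; m(12)→5·(12−22)≡2=c; n(13)→5·(13−22)≡7=h; f(5)→5·(5−22)≡19=t (all mod 26).

yacht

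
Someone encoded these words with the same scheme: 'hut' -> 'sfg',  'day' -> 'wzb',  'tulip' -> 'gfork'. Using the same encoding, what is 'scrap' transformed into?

Each pair mirrors across the alphabet (h↔s, u↔f, t↔g): positions sum to 25. Letters are reflected about the middle of the alphabet (position → 25−position): Atbash.
For scrap: s↔h, c↔x, r↔i, a↔z, p↔k.

hxizk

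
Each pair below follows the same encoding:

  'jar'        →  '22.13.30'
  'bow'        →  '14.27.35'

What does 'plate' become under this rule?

Letters become their 1-based position plus 12 (so a→13, b→14, …).
For plate: p=16→28, l=12→24, a=1→13, t=20→32, e=5→17.

28.24.13.32.17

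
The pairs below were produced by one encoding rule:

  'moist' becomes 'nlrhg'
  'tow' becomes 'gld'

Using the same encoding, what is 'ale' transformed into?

Each pair mirrors across the alphabet (m↔n, o↔l, i↔r): positions sum to 25. Letters are reflected about the middle of the alphabet (position → 25−position): Atbash.
On ale: a↔z, l↔o, e↔v.

zov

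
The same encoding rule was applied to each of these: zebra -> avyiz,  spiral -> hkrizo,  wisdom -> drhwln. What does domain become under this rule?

wlnzrm

Each letter is replaced by its mirror in the alphabet: a↔z, b↔y, c↔x, and so on (the Atbash cipher).
Applying it to domain: d↔w, o↔l, m↔n, a↔z, i↔r, n↔m.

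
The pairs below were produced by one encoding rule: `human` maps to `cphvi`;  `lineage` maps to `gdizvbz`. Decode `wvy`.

Compare letters: h→c is +21, u→p is +21, m→h is +21 — a constant shift. Every letter moves 21 places later in the alphabet, wrapping around z→a.
Undoing it on wvy: w−21=b, v−21=a, y−21=d.

bad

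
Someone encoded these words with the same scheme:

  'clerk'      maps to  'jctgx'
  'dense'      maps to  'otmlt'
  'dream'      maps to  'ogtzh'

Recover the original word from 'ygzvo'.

fraud

c(2)→j(9) and l(11)→c(2) fit y≡5x+25 (mod 26); the inverse of 5 mod 26 is 21. Each letter's alphabet position (a=0..z=25) is mapped through 5·x+25 mod 26 — an affine cipher.
Undoing it on ygzvo: y(24)→21·(24−25)≡5=f; g(6)→21·(6−25)≡17=r; z(25)→21·(25−25)≡0=a; v(21)→21·(21−25)≡20=u; o(14)→21·(14−25)≡3=d (all mod 26).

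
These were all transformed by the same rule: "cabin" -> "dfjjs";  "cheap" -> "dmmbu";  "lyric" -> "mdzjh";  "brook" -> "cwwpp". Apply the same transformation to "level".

mjdfq

Shifts by position in cabin: pos 0: c→d (+1), pos 1: a→f (+5), pos 2: b→j (+8), pos 3: i→j (+1), pos 4: n→s (+5) — repeating every 3. A repeating key of period 3 is used — shifts +1, +5, +8 over and over.
Applying it to level: l+1=m, e+5=j, v+8=d, e+1=f, l+5=q.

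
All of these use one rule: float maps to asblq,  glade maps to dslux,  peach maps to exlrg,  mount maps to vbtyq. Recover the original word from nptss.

f(5)→a(0) and l(11)→s(18) fit y≡3x+11 (mod 26); the inverse of 3 mod 26 is 9. Treating letters as 0–25, the rule is x ↦ 3x + 11 (mod 26).
Decoding nptss: n(13)→9·(13−11)≡18=s; p(15)→9·(15−11)≡10=k; t(19)→9·(19−11)≡20=u; s(18)→9·(18−11)≡11=l; s(18)→9·(18−11)≡11=l (all mod 26).

skull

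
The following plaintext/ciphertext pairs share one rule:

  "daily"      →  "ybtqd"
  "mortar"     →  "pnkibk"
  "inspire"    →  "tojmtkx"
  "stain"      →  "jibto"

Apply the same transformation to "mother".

Treating letters as 0–25, the rule is x ↦ 25x + 1 (mod 26).
On mother: m(12)→25·12+1≡15=p; o(14)→25·14+1≡13=n; t(19)→25·19+1≡8=i; h(7)→25·7+1≡20=u; e(4)→25·4+1≡23=x; r(17)→25·17+1≡10=k (all mod 26).

pniuxk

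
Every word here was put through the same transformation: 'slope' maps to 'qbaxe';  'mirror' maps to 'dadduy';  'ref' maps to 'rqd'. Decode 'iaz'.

now

Read the word backwards and shift each letter +12.
Decoding iaz: shift back: i−12=w, a−12=o, z−12=n → won; then reverse → now.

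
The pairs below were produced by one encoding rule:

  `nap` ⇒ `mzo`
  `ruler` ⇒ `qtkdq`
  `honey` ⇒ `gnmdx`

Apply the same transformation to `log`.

knf

It's a constant shift of +25 (ROT25).
On log: l+25=k, o+25=n, g+25=f.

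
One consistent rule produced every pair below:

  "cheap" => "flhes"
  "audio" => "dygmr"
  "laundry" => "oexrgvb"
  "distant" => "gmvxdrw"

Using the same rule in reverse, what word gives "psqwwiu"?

monster

Shifts by position in cheap: pos 0: c→f (+3), pos 1: h→l (+4), pos 2: e→h (+3), pos 3: a→e (+4) — repeating every 2. A repeating key of period 2 is used — shifts +3, +4 over and over.
Reversing it on psqwwiu: p−3=m, s−4=o, q−3=n, w−4=s, w−3=t, i−4=e, u−3=r.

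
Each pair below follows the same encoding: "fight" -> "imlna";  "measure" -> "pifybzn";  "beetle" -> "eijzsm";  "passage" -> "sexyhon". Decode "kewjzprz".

hardship

In fight: f→i is +3, i→m is +4, g→l is +5, h→n is +6 — the shift increases by 1 each position. Each letter shifts forward by (position + 3), i.e. 3, 4, 5, … — the shift grows by one for each successive letter.
Reversing it on kewjzprz: k−3=h, e−4=a, w−5=r, j−6=d, z−7=s, p−8=h, r−9=i, z−10=p.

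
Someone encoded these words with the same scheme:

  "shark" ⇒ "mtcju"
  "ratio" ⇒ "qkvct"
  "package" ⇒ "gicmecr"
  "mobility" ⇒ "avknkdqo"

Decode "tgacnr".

player

The output letters match the input read backwards, each shifted +2: shark reversed is krahs. Read the word backwards and shift each letter +2.
Undoing it on tgacnr: shift back: t−2=r, g−2=e, a−2=y, c−2=a, n−2=l, r−2=p → reyalp; then reverse → player.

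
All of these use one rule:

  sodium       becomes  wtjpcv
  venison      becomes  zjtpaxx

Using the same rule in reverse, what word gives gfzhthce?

In sodium: s→w is +4, o→t is +5, d→j is +6, i→p is +7 — the shift increases by 1 each position. Each letter shifts forward by (position + 4), i.e. 4, 5, 6, … — the shift grows by one for each successive letter.
Undoing it on gfzhthce: g−4=c, f−5=a, z−6=t, h−7=a, t−8=l, h−9=y, c−10=s, e−11=t.

catalyst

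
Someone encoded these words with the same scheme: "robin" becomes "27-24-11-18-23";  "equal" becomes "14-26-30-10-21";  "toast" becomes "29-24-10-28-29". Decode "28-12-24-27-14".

score

r is letter #18 and maps to 27: an offset of 9. Letters become their 1-based position plus 9 (so a→10, b→11, …).
Reversing it on 28-12-24-27-14: 28→(28−9)÷1=19=s, 12→(12−9)÷1=3=c, 24→(24−9)÷1=15=o, 27→(27−9)÷1=18=r, 14→(14−9)÷1=5=e.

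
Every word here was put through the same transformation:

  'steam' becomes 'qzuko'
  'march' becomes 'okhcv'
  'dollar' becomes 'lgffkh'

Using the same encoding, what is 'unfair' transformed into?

s(18)→q(16) and t(19)→z(25) fit y≡9x+10 (mod 26); the inverse of 9 mod 26 is 3. This is an affine cipher: with a=0,…,z=25, each position x becomes (9x+10) mod 26.
Applying it to unfair: u(20)→9·20+10≡8=i; n(13)→9·13+10≡23=x; f(5)→9·5+10≡3=d; a(0)→9·0+10≡10=k; i(8)→9·8+10≡4=e; r(17)→9·17+10≡7=h (all mod 26).

ixdkeh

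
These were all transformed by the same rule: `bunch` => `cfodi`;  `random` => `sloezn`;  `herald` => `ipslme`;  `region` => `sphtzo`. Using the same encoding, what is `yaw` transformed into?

The rule splits by letter class: vowels +11, consonants +1.
On yaw: y(cons)+1=z, a(vowel)+11=l, w(cons)+1=x.

zlx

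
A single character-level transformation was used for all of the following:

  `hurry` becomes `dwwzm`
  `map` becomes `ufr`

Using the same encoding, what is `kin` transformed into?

snp

The output letters match the input read backwards, each shifted +5: hurry reversed is yrruh. The word is reversed, then every letter is shifted forward by 5.
For kin: reverse → nik; then shift: n+5=s, i+5=n, k+5=p.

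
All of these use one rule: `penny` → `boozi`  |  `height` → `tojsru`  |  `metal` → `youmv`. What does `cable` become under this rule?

Shifts by position in penny: pos 0: p→b (+12), pos 1: e→o (+10), pos 2: n→o (+1), pos 3: n→z (+12), pos 4: y→i (+10) — repeating every 3. It's a Vigenère-style cipher with numeric key [12,10,1]: position i shifts by key[i mod 3].
For cable: c+12=o, a+10=k, b+1=c, l+12=x, e+10=o.

okcxo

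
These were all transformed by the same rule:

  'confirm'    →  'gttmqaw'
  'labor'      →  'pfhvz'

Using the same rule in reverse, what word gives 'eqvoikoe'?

In confirm: c→g is +4, o→t is +5, n→t is +6, f→m is +7 — the shift increases by 1 each position. Each letter shifts forward by (position + 4), i.e. 4, 5, 6, … — the shift grows by one for each successive letter.
Reversing it on eqvoikoe: e−4=a, q−5=l, v−6=p, o−7=h, i−8=a, k−9=b, o−10=e, e−11=t.

alphabet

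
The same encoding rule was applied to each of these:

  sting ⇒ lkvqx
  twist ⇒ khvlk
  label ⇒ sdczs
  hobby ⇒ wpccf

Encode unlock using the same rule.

jqspbt

s(18)→l(11) and t(19)→k(10) fit y≡25x+3 (mod 26); the inverse of 25 mod 26 is 25. Each letter's alphabet position (a=0..z=25) is mapped through 25·x+3 mod 26 — an affine cipher.
On unlock: u(20)→25·20+3≡9=j; n(13)→25·13+3≡16=q; l(11)→25·11+3≡18=s; o(14)→25·14+3≡15=p; c(2)→25·2+3≡1=b; k(10)→25·10+3≡19=t (all mod 26).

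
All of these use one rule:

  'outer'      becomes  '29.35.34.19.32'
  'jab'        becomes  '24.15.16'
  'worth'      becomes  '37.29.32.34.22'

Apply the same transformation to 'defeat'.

o is letter #15 and maps to 29: an offset of 14. The number is (letter's place in the alphabet, a=1) + 14.
On defeat: d=4→18, e=5→19, f=6→20, e=5→19, a=1→15, t=20→34.

18.19.20.19.15.34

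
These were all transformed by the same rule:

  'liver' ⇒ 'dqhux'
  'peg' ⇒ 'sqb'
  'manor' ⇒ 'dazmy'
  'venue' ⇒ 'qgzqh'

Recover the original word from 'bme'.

Read the word backwards and shift each letter +12.
Reversing it on bme: shift back: b−12=p, m−12=a, e−12=s → pas; then reverse → sap.

sap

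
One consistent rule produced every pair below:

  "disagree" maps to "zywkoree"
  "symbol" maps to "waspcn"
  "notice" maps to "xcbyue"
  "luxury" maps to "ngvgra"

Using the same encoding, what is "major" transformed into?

d(3)→z(25) and i(8)→y(24) fit y≡5x+10 (mod 26); the inverse of 5 mod 26 is 21. Each letter's alphabet position (a=0..z=25) is mapped through 5·x+10 mod 26 — an affine cipher.
On major: m(12)→5·12+10≡18=s; a(0)→5·0+10≡10=k; j(9)→5·9+10≡3=d; o(14)→5·14+10≡2=c; r(17)→5·17+10≡17=r (all mod 26).

skdcr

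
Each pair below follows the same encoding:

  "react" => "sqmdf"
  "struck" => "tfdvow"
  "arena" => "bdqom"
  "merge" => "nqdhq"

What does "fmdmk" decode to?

Shifts by position in react: pos 0: r→s (+1), pos 1: e→q (+12), pos 2: a→m (+12), pos 3: c→d (+1), pos 4: t→f (+12) — repeating every 3. It's a Vigenère-style cipher with numeric key [1,12,12]: position i shifts by key[i mod 3].
Decoding fmdmk: f−1=e, m−12=a, d−12=r, m−1=l, k−12=y.

early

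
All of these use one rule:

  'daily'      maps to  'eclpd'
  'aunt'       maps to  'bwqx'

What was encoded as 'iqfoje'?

hockey

In daily: d→e is +1, a→c is +2, i→l is +3, l→p is +4 — the shift increases by 1 each position. Each letter shifts forward by (position + 1), i.e. 1, 2, 3, … — the shift grows by one for each successive letter.
Reversing it on iqfoje: i−1=h, q−2=o, f−3=c, o−4=k, j−5=e, e−6=y.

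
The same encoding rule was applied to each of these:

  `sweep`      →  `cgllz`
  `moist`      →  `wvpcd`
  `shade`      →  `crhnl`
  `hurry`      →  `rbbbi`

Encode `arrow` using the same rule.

The shift depends on letter class: consonant s→c is +10, but vowel e→l is +7. Vowels shift forward by 7 and consonants shift forward by 10.
For arrow: a(vowel)+7=h, r(cons)+10=b, r(cons)+10=b, o(vowel)+7=v, w(cons)+10=g.

hbbvg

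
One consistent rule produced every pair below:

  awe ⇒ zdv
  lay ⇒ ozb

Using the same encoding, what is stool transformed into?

Each pair mirrors across the alphabet (a↔z, w↔d, e↔v): positions sum to 25. Each letter is replaced by its mirror in the alphabet: a↔z, b↔y, c↔x, and so on (the Atbash cipher).
For stool: s↔h, t↔g, o↔l, o↔l, l↔o.

hgllo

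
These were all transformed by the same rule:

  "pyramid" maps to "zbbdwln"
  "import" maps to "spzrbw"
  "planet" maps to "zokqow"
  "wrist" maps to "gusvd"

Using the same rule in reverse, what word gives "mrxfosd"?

concept

Shifts by position in pyramid: pos 0: p→z (+10), pos 1: y→b (+3), pos 2: r→b (+10), pos 3: a→d (+3) — repeating every 2. A repeating key of period 2 is used — shifts +10, +3 over and over.
Reversing it on mrxfosd: m−10=c, r−3=o, x−10=n, f−3=c, o−10=e, s−3=p, d−10=t.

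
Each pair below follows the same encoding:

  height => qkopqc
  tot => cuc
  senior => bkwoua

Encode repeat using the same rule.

The shift depends on letter class: consonant h→q is +9, but vowel e→k is +6. Vowels shift forward by 6 and consonants shift forward by 9.
For repeat: r(cons)+9=a, e(vowel)+6=k, p(cons)+9=y, e(vowel)+6=k, a(vowel)+6=g, t(cons)+9=c.

akykgc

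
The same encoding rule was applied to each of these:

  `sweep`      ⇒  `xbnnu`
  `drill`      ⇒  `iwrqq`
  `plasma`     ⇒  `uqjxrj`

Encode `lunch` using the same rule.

qdshm

Vowels shift forward by 9 and consonants shift forward by 5.
On lunch: l(cons)+5=q, u(vowel)+9=d, n(cons)+5=s, c(cons)+5=h, h(cons)+5=m.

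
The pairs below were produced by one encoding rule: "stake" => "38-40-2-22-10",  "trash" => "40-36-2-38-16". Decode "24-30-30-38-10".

s(#19)→38 and t(#20)→40: differences scale by 2, so n = 2·pos + 0. With a=1..z=26, the number is 2·pos.
Reversing it on 24-30-30-38-10: 24→(24−0)÷2=12=l, 30→(30−0)÷2=15=o, 30→(30−0)÷2=15=o, 38→(38−0)÷2=19=s, 10→(10−0)÷2=5=e.

loose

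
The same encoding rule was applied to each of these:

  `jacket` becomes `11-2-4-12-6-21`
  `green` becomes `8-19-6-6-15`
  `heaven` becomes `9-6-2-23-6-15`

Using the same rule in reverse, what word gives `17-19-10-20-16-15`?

j is letter #10 and maps to 11: an offset of 1. The number is (letter's place in the alphabet, a=1) + 1.
Reversing it on 17-19-10-20-16-15: 17→(17−1)÷1=16=p, 19→(19−1)÷1=18=r, 10→(10−1)÷1=9=i, 20→(20−1)÷1=19=s, 16→(16−1)÷1=15=o, 15→(15−1)÷1=14=n.

prison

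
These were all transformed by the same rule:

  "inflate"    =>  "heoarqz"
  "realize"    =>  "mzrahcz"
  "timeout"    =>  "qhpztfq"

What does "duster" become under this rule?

i(8)→h(7) and n(13)→e(4) fit y≡15x+17 (mod 26); the inverse of 15 mod 26 is 7. This is an affine cipher: with a=0,…,z=25, each position x becomes (15x+17) mod 26.
Applying it to duster: d(3)→15·3+17≡10=k; u(20)→15·20+17≡5=f; s(18)→15·18+17≡1=b; t(19)→15·19+17≡16=q; e(4)→15·4+17≡25=z; r(17)→15·17+17≡12=m (all mod 26).

kfbqzm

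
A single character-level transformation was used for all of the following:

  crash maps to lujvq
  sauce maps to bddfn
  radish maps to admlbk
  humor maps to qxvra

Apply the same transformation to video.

elmhx

The shifts repeat in a cycle of length 2: positions 0,1,… shift by +9, +3, then the pattern repeats.
For video: v+9=e, i+3=l, d+9=m, e+3=h, o+9=x.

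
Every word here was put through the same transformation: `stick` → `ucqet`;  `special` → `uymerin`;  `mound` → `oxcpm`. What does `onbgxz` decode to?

Shifts by position in stick: pos 0: s→u (+2), pos 1: t→c (+9), pos 2: i→q (+8), pos 3: c→e (+2), pos 4: k→t (+9) — repeating every 3. It's a Vigenère-style cipher with numeric key [2,9,8]: position i shifts by key[i mod 3].
Reversing it on onbgxz: o−2=m, n−9=e, b−8=t, g−2=e, x−9=o, z−8=r.

meteor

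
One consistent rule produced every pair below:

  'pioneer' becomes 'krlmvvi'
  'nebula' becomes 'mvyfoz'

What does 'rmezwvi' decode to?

Each pair mirrors across the alphabet (p↔k, i↔r, o↔l): positions sum to 25. This is the alphabet-reversal cipher (Atbash): a becomes z, b becomes y, etc.
Undoing it on rmezwvi: r↔i, m↔n, e↔v, z↔a, w↔d, v↔e, i↔r.

invader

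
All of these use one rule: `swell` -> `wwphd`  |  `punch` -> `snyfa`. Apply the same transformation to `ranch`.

snylc

The output letters match the input read backwards, each shifted +11: swell reversed is llews. The word is reversed, then every letter is shifted forward by 11.
For ranch: reverse → hcnar; then shift: h+11=s, c+11=n, n+11=y, a+11=l, r+11=c.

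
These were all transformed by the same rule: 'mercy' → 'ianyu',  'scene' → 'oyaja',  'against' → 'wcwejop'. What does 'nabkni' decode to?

Compare letters: m→i is +22, e→a is +22, r→n is +22 — a constant shift. Every letter moves 22 places later in the alphabet, wrapping around z→a.
Undoing it on nabkni: n−22=r, a−22=e, b−22=f, k−22=o, n−22=r, i−22=m.

reform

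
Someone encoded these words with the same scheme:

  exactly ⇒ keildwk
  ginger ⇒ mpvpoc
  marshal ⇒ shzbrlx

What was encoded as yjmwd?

scent

In exactly: e→k is +6, x→e is +7, a→i is +8, c→l is +9 — the shift increases by 1 each position. Each letter shifts forward by (position + 6), i.e. 6, 7, 8, … — the shift grows by one for each successive letter.
Undoing it on yjmwd: y−6=s, j−7=c, m−8=e, w−9=n, d−10=t.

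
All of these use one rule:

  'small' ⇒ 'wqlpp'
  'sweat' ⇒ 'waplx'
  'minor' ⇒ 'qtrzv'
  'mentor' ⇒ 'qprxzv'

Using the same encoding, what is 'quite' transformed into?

Vowels shift forward by 11 and consonants shift forward by 4.
For quite: q(cons)+4=u, u(vowel)+11=f, i(vowel)+11=t, t(cons)+4=x, e(vowel)+11=p.

uftxp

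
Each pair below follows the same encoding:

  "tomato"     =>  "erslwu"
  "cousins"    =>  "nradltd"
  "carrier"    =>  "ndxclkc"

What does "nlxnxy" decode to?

circus

Shifts by position in tomato: pos 0: t→e (+11), pos 1: o→r (+3), pos 2: m→s (+6), pos 3: a→l (+11), pos 4: t→w (+3), pos 5: o→u (+6) — repeating every 3. A repeating key of period 3 is used — shifts +11, +3, +6 over and over.
Undoing it on nlxnxy: n−11=c, l−3=i, x−6=r, n−11=c, x−3=u, y−6=s.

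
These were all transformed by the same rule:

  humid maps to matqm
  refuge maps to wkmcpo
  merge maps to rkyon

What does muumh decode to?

honey

In humid: h→m is +5, u→a is +6, m→t is +7, i→q is +8 — the shift increases by 1 each position. The shift increases by 1 at each position, starting from +5: 5, 6, 7, ….
Undoing it on muumh: m−5=h, u−6=o, u−7=n, m−8=e, h−9=y.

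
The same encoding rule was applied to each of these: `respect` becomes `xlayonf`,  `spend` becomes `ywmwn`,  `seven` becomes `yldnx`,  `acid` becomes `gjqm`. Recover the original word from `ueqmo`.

In respect: r→x is +6, e→l is +7, s→a is +8, p→y is +9 — the shift increases by 1 each position. Letter i (0-indexed) is shifted by i+6, so successive shifts are 6, 7, 8, ….
Decoding ueqmo: u−6=o, e−7=x, q−8=i, m−9=d, o−10=e.

oxide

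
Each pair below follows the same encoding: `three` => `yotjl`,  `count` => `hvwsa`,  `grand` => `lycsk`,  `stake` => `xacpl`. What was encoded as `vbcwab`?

Shifts by position in three: pos 0: t→y (+5), pos 1: h→o (+7), pos 2: r→t (+2), pos 3: e→j (+5), pos 4: e→l (+7) — repeating every 3. It's a Vigenère-style cipher with numeric key [5,7,2]: position i shifts by key[i mod 3].
Undoing it on vbcwab: v−5=q, b−7=u, c−2=a, w−5=r, a−7=t, b−2=z.

quartz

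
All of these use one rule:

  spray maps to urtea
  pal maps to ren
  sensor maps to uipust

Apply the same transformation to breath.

dtievj

The shift depends on letter class: consonant s→u is +2, but vowel a→e is +4. The rule splits by letter class: vowels +4, consonants +2.
On breath: b(cons)+2=d, r(cons)+2=t, e(vowel)+4=i, a(vowel)+4=e, t(cons)+2=v, h(cons)+2=j.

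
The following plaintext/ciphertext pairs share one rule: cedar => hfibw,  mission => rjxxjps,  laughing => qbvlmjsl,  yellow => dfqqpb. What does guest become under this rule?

lvfxy

The shift depends on letter class: consonant c→h is +5, but vowel e→f is +1. The rule splits by letter class: vowels +1, consonants +5.
On guest: g(cons)+5=l, u(vowel)+1=v, e(vowel)+1=f, s(cons)+5=x, t(cons)+5=y.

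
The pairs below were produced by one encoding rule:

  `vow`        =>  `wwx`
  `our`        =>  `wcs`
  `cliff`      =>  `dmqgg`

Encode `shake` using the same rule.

tiilm

The shift depends on letter class: consonant v→w is +1, but vowel o→w is +8. Two shifts are in play — +8 for a/e/i/o/u, +1 for every other letter.
Applying it to shake: s(cons)+1=t, h(cons)+1=i, a(vowel)+8=i, k(cons)+1=l, e(vowel)+8=m.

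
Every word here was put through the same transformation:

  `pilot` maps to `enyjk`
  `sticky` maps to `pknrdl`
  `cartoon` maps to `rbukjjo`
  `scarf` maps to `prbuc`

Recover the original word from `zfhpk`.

quest

p(15)→e(4) and i(8)→n(13) fit y≡21x+1 (mod 26); the inverse of 21 mod 26 is 5. This is an affine cipher: with a=0,…,z=25, each position x becomes (21x+1) mod 26.
Decoding zfhpk: z(25)→5·(25−1)≡16=q; f(5)→5·(5−1)≡20=u; h(7)→5·(7−1)≡4=e; p(15)→5·(15−1)≡18=s; k(10)→5·(10−1)≡19=t (all mod 26).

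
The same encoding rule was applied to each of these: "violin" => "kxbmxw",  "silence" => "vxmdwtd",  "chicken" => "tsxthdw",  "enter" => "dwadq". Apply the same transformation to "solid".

Each letter's alphabet position (a=0..z=25) is mapped through 5·x+9 mod 26 — an affine cipher.
Applying it to solid: s(18)→5·18+9≡21=v; o(14)→5·14+9≡1=b; l(11)→5·11+9≡12=m; i(8)→5·8+9≡23=x; d(3)→5·3+9≡24=y (all mod 26).

vbmxy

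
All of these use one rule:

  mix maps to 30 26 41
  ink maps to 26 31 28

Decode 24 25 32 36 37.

m is letter #13 and maps to 30: an offset of 17. Each letter is replaced by its alphabet position (a=1..z=26) + 17.
Decoding 24 25 32 36 37: 24→(24−17)÷1=7=g, 25→(25−17)÷1=8=h, 32→(32−17)÷1=15=o, 36→(36−17)÷1=19=s, 37→(37−17)÷1=20=t.

ghost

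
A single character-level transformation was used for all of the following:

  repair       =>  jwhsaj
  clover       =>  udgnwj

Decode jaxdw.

rifle

Compare letters: r→j is +18, e→w is +18, p→h is +18 — a constant shift. Every letter moves 18 places later in the alphabet, wrapping around z→a.
Undoing it on jaxdw: j−18=r, a−18=i, x−18=f, d−18=l, w−18=e.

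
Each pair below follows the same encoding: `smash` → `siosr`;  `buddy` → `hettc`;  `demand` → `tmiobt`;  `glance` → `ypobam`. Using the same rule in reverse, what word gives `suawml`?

socket

s(18)→s(18) and m(12)→i(8) fit y≡19x+14 (mod 26); the inverse of 19 mod 26 is 11. Treating letters as 0–25, the rule is x ↦ 19x + 14 (mod 26).
Undoing it on suawml: s(18)→11·(18−14)≡18=s; u(20)→11·(20−14)≡14=o; a(0)→11·(0−14)≡2=c; w(22)→11·(22−14)≡10=k; m(12)→11·(12−14)≡4=e; l(11)→11·(11−14)≡19=t (all mod 26).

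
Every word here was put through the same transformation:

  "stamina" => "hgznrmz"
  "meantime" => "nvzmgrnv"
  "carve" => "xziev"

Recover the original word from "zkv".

Each pair mirrors across the alphabet (s↔h, t↔g, a↔z): positions sum to 25. Each letter is replaced by its mirror in the alphabet: a↔z, b↔y, c↔x, and so on (the Atbash cipher).
Undoing it on zkv: z↔a, k↔p, v↔e.

ape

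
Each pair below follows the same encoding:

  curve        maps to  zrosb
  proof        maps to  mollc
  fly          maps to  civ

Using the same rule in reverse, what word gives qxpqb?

taste

Compare letters: c→z is +23, u→r is +23, r→o is +23 — a constant shift. It's a constant shift of +23 (ROT23).
Decoding qxpqb: q−23=t, x−23=a, p−23=s, q−23=t, b−23=e.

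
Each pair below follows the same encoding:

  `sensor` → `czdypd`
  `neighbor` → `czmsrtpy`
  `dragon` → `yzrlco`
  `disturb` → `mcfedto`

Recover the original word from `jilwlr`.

galaxy

The output letters match the input read backwards, each shifted +11: sensor reversed is rosnes. Two steps: reverse the string, then apply a Caesar shift of +11.
Decoding jilwlr: shift back: j−11=y, i−11=x, l−11=a, w−11=l, l−11=a, r−11=g → yxalag; then reverse → galaxy.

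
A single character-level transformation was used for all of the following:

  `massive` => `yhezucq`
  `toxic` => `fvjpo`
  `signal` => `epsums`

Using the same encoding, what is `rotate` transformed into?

dvfhfl

It's a Vigenère-style cipher with numeric key [12,7]: position i shifts by key[i mod 2].
For rotate: r+12=d, o+7=v, t+12=f, a+7=h, t+12=f, e+7=l.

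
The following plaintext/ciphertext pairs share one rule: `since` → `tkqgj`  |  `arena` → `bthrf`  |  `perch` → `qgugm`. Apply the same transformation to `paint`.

qclry

In since: s→t is +1, i→k is +2, n→q is +3, c→g is +4 — the shift increases by 1 each position. Letter i (0-indexed) is shifted by i+1, so successive shifts are 1, 2, 3, ….
For paint: p+1=q, a+2=c, i+3=l, n+4=r, t+5=y.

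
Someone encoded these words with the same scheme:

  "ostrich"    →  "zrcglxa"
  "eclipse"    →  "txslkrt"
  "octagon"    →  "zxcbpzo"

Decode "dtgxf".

mercy

This is an affine cipher: with a=0,…,z=25, each position x becomes (11x+1) mod 26.
Decoding dtgxf: d(3)→19·(3−1)≡12=m; t(19)→19·(19−1)≡4=e; g(6)→19·(6−1)≡17=r; x(23)→19·(23−1)≡2=c; f(5)→19·(5−1)≡24=y (all mod 26).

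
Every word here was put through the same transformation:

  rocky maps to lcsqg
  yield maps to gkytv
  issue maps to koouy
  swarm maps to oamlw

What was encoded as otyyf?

r(17)→l(11) and o(14)→c(2) fit y≡3x+12 (mod 26); the inverse of 3 mod 26 is 9. Each letter's alphabet position (a=0..z=25) is mapped through 3·x+12 mod 26 — an affine cipher.
Decoding otyyf: o(14)→9·(14−12)≡18=s; t(19)→9·(19−12)≡11=l; y(24)→9·(24−12)≡4=e; y(24)→9·(24−12)≡4=e; f(5)→9·(5−12)≡15=p (all mod 26).

sleep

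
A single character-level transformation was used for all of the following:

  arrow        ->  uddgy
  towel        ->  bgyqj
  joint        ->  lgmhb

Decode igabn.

Each letter's alphabet position (a=0..z=25) is mapped through 25·x+20 mod 26 — an affine cipher.
Reversing it on igabn: i(8)→25·(8−20)≡12=m; g(6)→25·(6−20)≡14=o; a(0)→25·(0−20)≡20=u; b(1)→25·(1−20)≡19=t; n(13)→25·(13−20)≡7=h (all mod 26).

mouth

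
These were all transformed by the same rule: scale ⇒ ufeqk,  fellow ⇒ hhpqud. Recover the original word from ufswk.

In scale: s→u is +2, c→f is +3, a→e is +4, l→q is +5 — the shift increases by 1 each position. Letter i (0-indexed) is shifted by i+2, so successive shifts are 2, 3, 4, ….
Reversing it on ufswk: u−2=s, f−3=c, s−4=o, w−5=r, k−6=e.

score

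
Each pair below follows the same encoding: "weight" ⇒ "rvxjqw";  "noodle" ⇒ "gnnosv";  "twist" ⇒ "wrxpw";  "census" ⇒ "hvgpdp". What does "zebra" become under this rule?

w(22)→r(17) and e(4)→v(21) fit y≡7x+19 (mod 26); the inverse of 7 mod 26 is 15. Treating letters as 0–25, the rule is x ↦ 7x + 19 (mod 26).
For zebra: z(25)→7·25+19≡12=m; e(4)→7·4+19≡21=v; b(1)→7·1+19≡0=a; r(17)→7·17+19≡8=i; a(0)→7·0+19≡19=t (all mod 26).

mvait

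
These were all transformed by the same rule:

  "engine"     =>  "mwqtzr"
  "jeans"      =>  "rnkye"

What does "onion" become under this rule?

wwszz

In engine: e→m is +8, n→w is +9, g→q is +10, i→t is +11 — the shift increases by 1 each position. The shift increases by 1 at each position, starting from +8: 8, 9, 10, ….
On onion: o+8=w, n+9=w, i+10=s, o+11=z, n+12=z.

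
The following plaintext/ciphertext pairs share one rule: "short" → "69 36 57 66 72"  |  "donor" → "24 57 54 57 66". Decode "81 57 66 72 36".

s(#19)→69 and h(#8)→36: differences scale by 3, so n = 3·pos + 12. With a=1..z=26, the number is 3·pos + 12.
Undoing it on 81 57 66 72 36: 81→(81−12)÷3=23=w, 57→(57−12)÷3=15=o, 66→(66−12)÷3=18=r, 72→(72−12)÷3=20=t, 36→(36−12)÷3=8=h.

worth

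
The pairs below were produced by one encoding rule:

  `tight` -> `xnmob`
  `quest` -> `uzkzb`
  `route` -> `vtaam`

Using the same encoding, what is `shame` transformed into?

Each letter shifts forward by (position + 4), i.e. 4, 5, 6, … — the shift grows by one for each successive letter.
On shame: s+4=w, h+5=m, a+6=g, m+7=t, e+8=m.

wmgtm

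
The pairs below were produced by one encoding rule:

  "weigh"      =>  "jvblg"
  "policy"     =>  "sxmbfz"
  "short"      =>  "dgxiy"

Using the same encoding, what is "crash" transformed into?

fipdg

w(22)→j(9) and e(4)→v(21) fit y≡21x+15 (mod 26); the inverse of 21 mod 26 is 5. Each letter's alphabet position (a=0..z=25) is mapped through 21·x+15 mod 26 — an affine cipher.
For crash: c(2)→21·2+15≡5=f; r(17)→21·17+15≡8=i; a(0)→21·0+15≡15=p; s(18)→21·18+15≡3=d; h(7)→21·7+15≡6=g (all mod 26).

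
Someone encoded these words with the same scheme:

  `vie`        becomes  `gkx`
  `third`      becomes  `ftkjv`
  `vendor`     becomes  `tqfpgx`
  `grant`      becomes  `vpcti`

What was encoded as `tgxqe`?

The output letters match the input read backwards, each shifted +2: vie reversed is eiv. Read the word backwards and shift each letter +2.
Decoding tgxqe: shift back: t−2=r, g−2=e, x−2=v, q−2=o, e−2=c → revoc; then reverse → cover.

cover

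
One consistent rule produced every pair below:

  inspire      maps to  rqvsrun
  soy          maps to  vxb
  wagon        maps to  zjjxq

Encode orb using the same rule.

The shift depends on letter class: consonant n→q is +3, but vowel i→r is +9. Vowels shift forward by 9 and consonants shift forward by 3.
On orb: o(vowel)+9=x, r(cons)+3=u, b(cons)+3=e.

xue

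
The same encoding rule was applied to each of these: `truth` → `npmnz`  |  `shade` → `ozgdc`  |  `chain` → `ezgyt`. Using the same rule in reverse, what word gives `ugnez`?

match

Treating letters as 0–25, the rule is x ↦ 25x + 6 (mod 26).
Undoing it on ugnez: u(20)→25·(20−6)≡12=m; g(6)→25·(6−6)≡0=a; n(13)→25·(13−6)≡19=t; e(4)→25·(4−6)≡2=c; z(25)→25·(25−6)≡7=h (all mod 26).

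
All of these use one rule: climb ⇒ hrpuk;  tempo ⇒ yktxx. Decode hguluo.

candle

In climb: c→h is +5, l→r is +6, i→p is +7, m→u is +8 — the shift increases by 1 each position. Each letter shifts forward by (position + 5), i.e. 5, 6, 7, … — the shift grows by one for each successive letter.
Decoding hguluo: h−5=c, g−6=a, u−7=n, l−8=d, u−9=l, o−10=e.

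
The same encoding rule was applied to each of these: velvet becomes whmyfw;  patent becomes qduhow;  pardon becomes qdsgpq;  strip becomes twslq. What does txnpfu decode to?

The shifts repeat in a cycle of length 2: positions 0,1,… shift by +1, +3, then the pattern repeats.
Decoding txnpfu: t−1=s, x−3=u, n−1=m, p−3=m, f−1=e, u−3=r.

summer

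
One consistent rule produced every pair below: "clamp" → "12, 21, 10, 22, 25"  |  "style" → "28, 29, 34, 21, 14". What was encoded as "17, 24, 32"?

c is letter #3 and maps to 12: an offset of 9. Each letter is replaced by its alphabet position (a=1..z=26) + 9.
Undoing it on 17, 24, 32: 17→(17−9)÷1=8=h, 24→(24−9)÷1=15=o, 32→(32−9)÷1=23=w.

how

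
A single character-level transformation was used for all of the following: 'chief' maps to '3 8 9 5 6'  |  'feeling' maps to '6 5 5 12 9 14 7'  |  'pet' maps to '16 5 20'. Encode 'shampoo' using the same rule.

c is letter #3 and maps to 3: an offset of 0. Each letter is replaced by its alphabet position (a=1, b=2, …, z=26).
For shampoo: s=19→19, h=8→8, a=1→1, m=13→13, p=16→16, o=15→15, o=15→15.

19 8 1 13 16 15 15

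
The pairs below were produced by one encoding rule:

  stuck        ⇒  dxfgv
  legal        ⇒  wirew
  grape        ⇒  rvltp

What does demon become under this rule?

Shifts by position in stuck: pos 0: s→d (+11), pos 1: t→x (+4), pos 2: u→f (+11), pos 3: c→g (+4) — repeating every 2. It's a Vigenère-style cipher with numeric key [11,4]: position i shifts by key[i mod 2].
Applying it to demon: d+11=o, e+4=i, m+11=x, o+4=s, n+11=y.

oixsy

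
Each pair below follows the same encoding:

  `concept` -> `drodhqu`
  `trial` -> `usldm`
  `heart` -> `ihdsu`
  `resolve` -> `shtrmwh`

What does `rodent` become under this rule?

The shift depends on letter class: consonant c→d is +1, but vowel o→r is +3. Two shifts are in play — +3 for a/e/i/o/u, +1 for every other letter.
For rodent: r(cons)+1=s, o(vowel)+3=r, d(cons)+1=e, e(vowel)+3=h, n(cons)+1=o, t(cons)+1=u.

srehou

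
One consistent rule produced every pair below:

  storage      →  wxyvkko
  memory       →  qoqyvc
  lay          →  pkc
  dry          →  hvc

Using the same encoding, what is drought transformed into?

hvyeklx

The shift depends on letter class: consonant s→w is +4, but vowel o→y is +10. Two shifts are in play — +10 for a/e/i/o/u, +4 for every other letter.
For drought: d(cons)+4=h, r(cons)+4=v, o(vowel)+10=y, u(vowel)+10=e, g(cons)+4=k, h(cons)+4=l, t(cons)+4=x.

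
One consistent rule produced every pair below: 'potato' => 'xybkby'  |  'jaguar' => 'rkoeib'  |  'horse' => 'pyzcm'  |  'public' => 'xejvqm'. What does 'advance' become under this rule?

indkvmm

Shifts by position in potato: pos 0: p→x (+8), pos 1: o→y (+10), pos 2: t→b (+8), pos 3: a→k (+10) — repeating every 2. The shifts repeat in a cycle of length 2: positions 0,1,… shift by +8, +10, then the pattern repeats.
Applying it to advance: a+8=i, d+10=n, v+8=d, a+10=k, n+8=v, c+10=m, e+8=m.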